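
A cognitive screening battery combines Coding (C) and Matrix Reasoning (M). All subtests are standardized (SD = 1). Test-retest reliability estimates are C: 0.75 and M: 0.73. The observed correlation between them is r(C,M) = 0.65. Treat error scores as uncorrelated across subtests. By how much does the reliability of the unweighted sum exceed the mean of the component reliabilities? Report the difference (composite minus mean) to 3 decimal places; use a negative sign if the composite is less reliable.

Var(sum) = 2 + 1.3 = 3.3; true-score variance = 1.48 + 1.3 = 2.78; composite reliability = 0.8424.
Mean component reliability = 0.7400.
Difference = 0.8424 − 0.7400 = 0.102.

0.102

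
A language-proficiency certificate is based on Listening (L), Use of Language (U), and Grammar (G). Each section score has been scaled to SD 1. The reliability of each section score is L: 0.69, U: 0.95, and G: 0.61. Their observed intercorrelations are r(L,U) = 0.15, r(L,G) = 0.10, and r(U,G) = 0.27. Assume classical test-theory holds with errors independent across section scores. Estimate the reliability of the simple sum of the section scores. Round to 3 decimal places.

0.814

Var(L+U+G) = 3 + 2·[0.15 + 0.10 + 0.27] = 3 + 1.04 = 4.04.
With uncorrelated errors the cross-covariances are all true-score covariance, so they carry over unchanged; only the diagonal terms shrink to ρᵢσᵢ².
True-score variance = [0.69 + 0.95 + 0.61] + 1.04 = 2.25 + 1.04 = 3.29.
Reliability = 3.29 / 4.04 = 0.814.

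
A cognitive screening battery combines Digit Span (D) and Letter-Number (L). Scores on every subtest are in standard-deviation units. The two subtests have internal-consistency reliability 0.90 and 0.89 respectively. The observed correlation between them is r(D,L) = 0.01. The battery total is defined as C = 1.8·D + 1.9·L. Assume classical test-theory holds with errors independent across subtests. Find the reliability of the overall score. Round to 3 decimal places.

0.896

Var(C) = 1.8² + 1.9² + 2·[3.42·0.01] = 6.85 + 0.0684 = 6.9184.
Under uncorrelated errors the observed covariances equal the true-score covariances, so only the own-variance terms attenuate.
True-score variance = [1.8²·0.90 + 1.9²·0.89] + 0.0684 = 6.1289 + 0.0684 = 6.1973.
Reliability = 6.1973 / 6.9184 = 0.896.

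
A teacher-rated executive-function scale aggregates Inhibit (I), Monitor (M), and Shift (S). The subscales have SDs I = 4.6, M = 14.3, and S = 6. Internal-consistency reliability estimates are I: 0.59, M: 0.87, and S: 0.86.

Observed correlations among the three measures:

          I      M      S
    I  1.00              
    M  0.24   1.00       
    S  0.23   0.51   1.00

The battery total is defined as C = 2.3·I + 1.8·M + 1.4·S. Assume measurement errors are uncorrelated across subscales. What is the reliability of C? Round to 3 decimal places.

0.885

Var(C) = 2.3²·4.6² + 1.8²·14.3² + 1.4²·6² + 2·[4.14·4.6·14.3·0.24 + 3.22·4.6·6·0.23 + 2.52·14.3·6·0.51] = 845.044 + 392.139 = 1237.18.
With uncorrelated errors the cross-covariances are all true-score covariance, so they carry over unchanged; only the diagonal terms shrink to ρᵢσᵢ².
True-score variance = [2.3²·4.6²·0.59 + 1.8²·14.3²·0.87 + 1.4²·6²·0.86] + 392.139 = 703.14 + 392.139 = 1095.28.
Reliability = 1095.28 / 1237.18 = 0.885.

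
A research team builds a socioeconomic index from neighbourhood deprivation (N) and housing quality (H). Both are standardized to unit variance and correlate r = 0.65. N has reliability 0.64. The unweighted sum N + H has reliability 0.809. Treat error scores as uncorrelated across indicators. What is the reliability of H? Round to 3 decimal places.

Var(N+H) = 2 + 2·0.65 = 3.300.
True-score variance = ρ_N + ρ_H + 2·0.65, so 0.809 = (0.64 + ρ_H + 1.30) / 3.300.
ρ_H = 0.809·3.300 − 0.64 − 1.30 = 0.730.

0.730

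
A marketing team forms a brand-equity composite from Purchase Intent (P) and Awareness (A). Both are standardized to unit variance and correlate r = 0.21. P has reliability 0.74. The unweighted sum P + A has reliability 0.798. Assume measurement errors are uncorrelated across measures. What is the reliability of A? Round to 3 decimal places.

0.771

Var(P+A) = 2 + 2·0.21 = 2.420.
True-score variance = ρ_P + ρ_A + 2·0.21, so 0.798 = (0.74 + ρ_A + 0.42) / 2.420.
ρ_A = 0.798·2.420 − 0.74 − 0.42 = 0.771.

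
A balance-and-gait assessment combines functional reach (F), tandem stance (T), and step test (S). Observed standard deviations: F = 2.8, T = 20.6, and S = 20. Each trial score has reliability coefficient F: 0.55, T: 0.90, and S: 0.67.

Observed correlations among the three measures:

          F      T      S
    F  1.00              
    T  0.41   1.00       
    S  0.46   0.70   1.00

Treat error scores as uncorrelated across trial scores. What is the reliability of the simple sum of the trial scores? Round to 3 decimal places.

0.882

Var(F+T+S) = 2.8² + 20.6² + 20² + 2·[2.8·20.6·0.41 + 2.8·20·0.46 + 20.6·20·0.70] = 832.2 + 675.618 = 1507.82.
With uncorrelated errors the cross-covariances are all true-score covariance, so they carry over unchanged; only the diagonal terms shrink to ρᵢσᵢ².
True-score variance = [2.8²·0.55 + 20.6²·0.90 + 20²·0.67] + 675.618 = 654.236 + 675.618 = 1329.85.
Reliability = 1329.85 / 1507.82 = 0.882.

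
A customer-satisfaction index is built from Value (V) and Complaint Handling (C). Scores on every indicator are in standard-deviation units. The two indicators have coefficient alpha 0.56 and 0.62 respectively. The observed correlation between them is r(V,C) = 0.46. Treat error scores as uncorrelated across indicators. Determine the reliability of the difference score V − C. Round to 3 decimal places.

Var(V−C) = 1 + 1 − 2·0.46 = 2 − 0.92 = 1.08.
With uncorrelated errors the cross-covariances are all true-score covariance, so they carry over unchanged; only the diagonal terms shrink to ρᵢσᵢ².
True-score variance = [0.56 + 0.62] − 0.92 = 1.18 − 0.92 = 0.26.
Reliability = 0.26 / 1.08 = 0.241.

0.241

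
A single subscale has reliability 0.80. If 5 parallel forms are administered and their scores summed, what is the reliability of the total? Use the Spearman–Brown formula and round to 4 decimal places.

ρ_k = kρ / (1 + (k−1)ρ) = 5·0.80 / (1 + 4·0.80) = 4.000 / 4.200 = 0.9524.

0.9524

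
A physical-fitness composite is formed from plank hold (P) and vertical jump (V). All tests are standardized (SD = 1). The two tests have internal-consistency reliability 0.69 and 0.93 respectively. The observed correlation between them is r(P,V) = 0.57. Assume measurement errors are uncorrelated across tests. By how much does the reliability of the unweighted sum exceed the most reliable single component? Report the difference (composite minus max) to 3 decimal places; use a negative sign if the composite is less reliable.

-0.051

Var(sum) = 2 + 1.14 = 3.14; true-score variance = 1.62 + 1.14 = 2.76; composite reliability = 0.8790.
Max component reliability = 0.9300.
Difference = 0.8790 − 0.9300 = -0.051.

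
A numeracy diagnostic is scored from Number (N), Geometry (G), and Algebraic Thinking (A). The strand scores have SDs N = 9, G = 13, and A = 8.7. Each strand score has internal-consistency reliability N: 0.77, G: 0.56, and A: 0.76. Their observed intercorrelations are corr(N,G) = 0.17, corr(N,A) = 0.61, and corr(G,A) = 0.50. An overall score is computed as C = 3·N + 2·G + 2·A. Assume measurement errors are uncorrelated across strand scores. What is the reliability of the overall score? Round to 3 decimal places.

0.819

Var(C) = 3²·9² + 2²·13² + 2²·8.7² + 2·[6·9·13·0.17 + 6·9·8.7·0.61 + 4·13·8.7·0.50] = 1707.76 + 1264.24 = 2972.
Because errors are independent across components, Cov(Tᵢ,Tⱼ) = Cov(Xᵢ,Xⱼ); the off-diagonal part of the true-score variance is the same as above.
True-score variance = [3²·9²·0.77 + 2²·13²·0.56 + 2²·8.7²·0.76] + 1264.24 = 1169.99 + 1264.24 = 2434.22.
Reliability = 2434.22 / 2972 = 0.819.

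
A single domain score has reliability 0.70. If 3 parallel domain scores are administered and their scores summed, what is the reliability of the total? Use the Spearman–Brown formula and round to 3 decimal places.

0.875

ρ_k = kρ / (1 + (k−1)ρ) = 3·0.70 / (1 + 2·0.70) = 2.100 / 2.400 = 0.875.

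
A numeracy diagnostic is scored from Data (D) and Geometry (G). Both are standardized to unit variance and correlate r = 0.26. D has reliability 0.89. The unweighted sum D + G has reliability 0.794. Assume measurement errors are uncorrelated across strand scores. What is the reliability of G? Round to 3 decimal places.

0.591

Var(D+G) = 2 + 2·0.26 = 2.520.
True-score variance = ρ_D + ρ_G + 2·0.26, so 0.794 = (0.89 + ρ_G + 0.52) / 2.520.
ρ_G = 0.794·2.520 − 0.89 − 0.52 = 0.591.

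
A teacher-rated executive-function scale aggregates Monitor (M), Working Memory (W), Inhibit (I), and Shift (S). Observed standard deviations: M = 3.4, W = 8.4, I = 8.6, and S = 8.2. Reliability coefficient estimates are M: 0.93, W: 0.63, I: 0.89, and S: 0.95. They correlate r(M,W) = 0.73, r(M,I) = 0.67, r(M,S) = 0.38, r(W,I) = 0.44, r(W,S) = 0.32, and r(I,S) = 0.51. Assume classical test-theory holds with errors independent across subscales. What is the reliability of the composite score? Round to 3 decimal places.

0.924

Var(M+W+I+S) = 3.4² + 8.4² + 8.6² + 8.2² + 2·[3.4·8.4·0.73 + 3.4·8.6·0.67 + 3.4·8.2·0.38 + 8.4·8.6·0.44 + 8.4·8.2·0.32 + 8.6·8.2·0.51] = 223.32 + 281.653 = 504.973.
With uncorrelated errors the cross-covariances are all true-score covariance, so they carry over unchanged; only the diagonal terms shrink to ρᵢσᵢ².
True-score variance = [3.4²·0.93 + 8.4²·0.63 + 8.6²·0.89 + 8.2²·0.95] + 281.653 = 184.906 + 281.653 = 466.559.
Reliability = 466.559 / 504.973 = 0.924.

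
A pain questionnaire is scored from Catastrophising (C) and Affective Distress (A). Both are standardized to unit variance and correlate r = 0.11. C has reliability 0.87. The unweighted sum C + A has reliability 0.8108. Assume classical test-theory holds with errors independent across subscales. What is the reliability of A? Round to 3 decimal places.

Var(C+A) = 2 + 2·0.11 = 2.220.
True-score variance = ρ_C + ρ_A + 2·0.11, so 0.8108 = (0.87 + ρ_A + 0.22) / 2.220.
ρ_A = 0.8108·2.220 − 0.87 − 0.22 = 0.710.

0.710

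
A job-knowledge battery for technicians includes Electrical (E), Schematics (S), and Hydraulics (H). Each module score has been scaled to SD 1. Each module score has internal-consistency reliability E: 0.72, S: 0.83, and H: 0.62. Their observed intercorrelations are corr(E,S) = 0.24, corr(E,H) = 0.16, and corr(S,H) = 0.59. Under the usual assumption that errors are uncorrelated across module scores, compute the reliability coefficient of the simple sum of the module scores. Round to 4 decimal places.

Var(E+S+H) = 3 + 2·[0.24 + 0.16 + 0.59] = 3 + 1.98 = 4.98.
With uncorrelated errors the cross-covariances are all true-score covariance, so they carry over unchanged; only the diagonal terms shrink to ρᵢσᵢ².
True-score variance = [0.72 + 0.83 + 0.62] + 1.98 = 2.17 + 1.98 = 4.15.
Reliability = 4.15 / 4.98 = 0.8333.

0.8333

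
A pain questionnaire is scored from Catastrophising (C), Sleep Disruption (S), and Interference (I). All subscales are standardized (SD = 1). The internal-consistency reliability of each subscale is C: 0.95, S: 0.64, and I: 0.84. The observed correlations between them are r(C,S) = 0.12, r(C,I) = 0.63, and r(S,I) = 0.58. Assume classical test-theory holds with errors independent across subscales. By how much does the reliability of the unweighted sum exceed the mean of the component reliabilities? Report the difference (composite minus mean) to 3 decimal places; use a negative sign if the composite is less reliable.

Var(sum) = 3 + 2.66 = 5.66; true-score variance = 2.43 + 2.66 = 5.09; composite reliability = 0.8993.
Mean component reliability = 0.8100.
Difference = 0.8993 − 0.8100 = 0.089.

0.089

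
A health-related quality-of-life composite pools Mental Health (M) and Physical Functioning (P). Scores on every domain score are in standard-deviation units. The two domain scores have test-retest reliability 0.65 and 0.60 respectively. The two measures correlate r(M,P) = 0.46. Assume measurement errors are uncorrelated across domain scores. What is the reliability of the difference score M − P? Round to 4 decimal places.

0.3056

Var(M−P) = 1 + 1 − 2·0.46 = 2 − 0.92 = 1.08.
Because errors are independent across components, Cov(Tᵢ,Tⱼ) = Cov(Xᵢ,Xⱼ); the off-diagonal part of the true-score variance is the same as above.
True-score variance = [0.65 + 0.60] − 0.92 = 1.25 − 0.92 = 0.33.
Reliability = 0.33 / 1.08 = 0.3056.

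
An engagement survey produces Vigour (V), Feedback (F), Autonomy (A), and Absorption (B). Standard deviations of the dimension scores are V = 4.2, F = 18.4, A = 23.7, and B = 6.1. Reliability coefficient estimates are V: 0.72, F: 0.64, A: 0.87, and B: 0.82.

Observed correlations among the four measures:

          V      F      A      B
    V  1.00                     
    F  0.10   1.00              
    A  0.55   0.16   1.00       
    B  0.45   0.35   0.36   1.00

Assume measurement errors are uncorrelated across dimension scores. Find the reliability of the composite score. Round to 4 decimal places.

0.8551

Var(V+F+A+B) = 4.2² + 18.4² + 23.7² + 6.1² + 2·[4.2·18.4·0.10 + 4.2·23.7·0.55 + 4.2·6.1·0.45 + 18.4·23.7·0.16 + 18.4·6.1·0.35 + 23.7·6.1·0.36] = 955.1 + 470.212 = 1425.31.
With uncorrelated errors the cross-covariances are all true-score covariance, so they carry over unchanged; only the diagonal terms shrink to ρᵢσᵢ².
True-score variance = [4.2²·0.72 + 18.4²·0.64 + 23.7²·0.87 + 6.1²·0.82] + 470.212 = 748.562 + 470.212 = 1218.77.
Reliability = 1218.77 / 1425.31 = 0.8551.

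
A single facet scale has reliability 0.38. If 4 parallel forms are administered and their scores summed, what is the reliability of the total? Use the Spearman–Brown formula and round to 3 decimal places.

ρ_k = kρ / (1 + (k−1)ρ) = 4·0.38 / (1 + 3·0.38) = 1.520 / 2.140 = 0.710.

0.710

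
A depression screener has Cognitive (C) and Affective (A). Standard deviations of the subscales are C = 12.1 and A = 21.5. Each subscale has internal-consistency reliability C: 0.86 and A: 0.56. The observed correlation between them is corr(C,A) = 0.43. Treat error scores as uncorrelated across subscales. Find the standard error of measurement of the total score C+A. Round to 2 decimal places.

Var(total) = 608.66 + 223.729 = 832.389.
True-score variance = 384.773 + 223.729 = 608.502, so reliability = 0.7310.
Error variance = 832.389 − 608.502 = 223.887; SEM = √223.887 = 14.96.

14.96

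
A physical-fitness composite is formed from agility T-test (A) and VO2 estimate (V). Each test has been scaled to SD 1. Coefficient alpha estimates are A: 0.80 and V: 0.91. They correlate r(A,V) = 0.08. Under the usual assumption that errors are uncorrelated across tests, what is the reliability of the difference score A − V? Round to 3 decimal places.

0.842

Var(A−V) = 1 + 1 − 2·0.08 = 2 − 0.16 = 1.84.
Under uncorrelated errors the observed covariances equal the true-score covariances, so only the own-variance terms attenuate.
True-score variance = [0.80 + 0.91] − 0.16 = 1.71 − 0.16 = 1.55.
Reliability = 1.55 / 1.84 = 0.842.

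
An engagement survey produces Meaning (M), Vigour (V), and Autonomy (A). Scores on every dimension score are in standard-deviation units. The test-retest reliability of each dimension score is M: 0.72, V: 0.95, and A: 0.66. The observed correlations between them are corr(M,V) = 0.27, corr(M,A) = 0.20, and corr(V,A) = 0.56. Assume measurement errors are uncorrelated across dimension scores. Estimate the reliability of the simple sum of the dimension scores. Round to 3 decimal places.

Var(M+V+A) = 3 + 2·[0.27 + 0.20 + 0.56] = 3 + 2.06 = 5.06.
Under uncorrelated errors the observed covariances equal the true-score covariances, so only the own-variance terms attenuate.
True-score variance = [0.72 + 0.95 + 0.66] + 2.06 = 2.33 + 2.06 = 4.39.
Reliability = 4.39 / 5.06 = 0.868.

0.868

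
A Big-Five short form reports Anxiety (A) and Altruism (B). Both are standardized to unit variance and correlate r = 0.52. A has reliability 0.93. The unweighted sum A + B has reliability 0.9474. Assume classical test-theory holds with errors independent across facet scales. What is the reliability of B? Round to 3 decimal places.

Var(A+B) = 2 + 2·0.52 = 3.040.
True-score variance = ρ_A + ρ_B + 2·0.52, so 0.9474 = (0.93 + ρ_B + 1.04) / 3.040.
ρ_B = 0.9474·3.040 − 0.93 − 1.04 = 0.910.

0.910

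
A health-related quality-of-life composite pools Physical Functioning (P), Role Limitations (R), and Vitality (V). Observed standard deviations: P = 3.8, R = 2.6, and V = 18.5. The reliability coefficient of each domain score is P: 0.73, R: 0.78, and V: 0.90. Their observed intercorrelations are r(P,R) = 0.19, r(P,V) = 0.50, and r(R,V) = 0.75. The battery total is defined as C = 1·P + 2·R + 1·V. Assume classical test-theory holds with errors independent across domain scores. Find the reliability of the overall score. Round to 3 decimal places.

Var(C) = 3.8² + 2²·2.6² + 18.5² + 2·[2·3.8·2.6·0.19 + 3.8·18.5·0.50 + 2·2.6·18.5·0.75] = 383.73 + 222.109 = 605.839.
Because errors are independent across components, Cov(Tᵢ,Tⱼ) = Cov(Xᵢ,Xⱼ); the off-diagonal part of the true-score variance is the same as above.
True-score variance = [3.8²·0.73 + 2²·2.6²·0.78 + 18.5²·0.90] + 222.109 = 339.657 + 222.109 = 561.766.
Reliability = 561.766 / 605.839 = 0.927.

0.927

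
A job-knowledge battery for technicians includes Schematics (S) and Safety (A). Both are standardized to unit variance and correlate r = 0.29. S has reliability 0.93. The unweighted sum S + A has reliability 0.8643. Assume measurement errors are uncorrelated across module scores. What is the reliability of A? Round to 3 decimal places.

Var(S+A) = 2 + 2·0.29 = 2.580.
True-score variance = ρ_S + ρ_A + 2·0.29, so 0.8643 = (0.93 + ρ_A + 0.58) / 2.580.
ρ_A = 0.8643·2.580 − 0.93 − 0.58 = 0.720.

0.720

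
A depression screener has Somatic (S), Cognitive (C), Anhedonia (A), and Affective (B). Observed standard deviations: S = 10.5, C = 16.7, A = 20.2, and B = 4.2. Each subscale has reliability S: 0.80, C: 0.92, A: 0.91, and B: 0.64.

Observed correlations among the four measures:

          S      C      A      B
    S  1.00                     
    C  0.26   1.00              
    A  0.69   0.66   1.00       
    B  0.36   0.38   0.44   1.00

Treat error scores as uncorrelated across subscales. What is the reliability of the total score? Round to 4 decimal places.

0.9515

Var(S+C+A+B) = 10.5² + 16.7² + 20.2² + 4.2² + 2·[10.5·16.7·0.26 + 10.5·20.2·0.69 + 10.5·4.2·0.36 + 16.7·20.2·0.66 + 16.7·4.2·0.38 + 20.2·4.2·0.44] = 814.82 + 988.886 = 1803.71.
Because errors are independent across components, Cov(Tᵢ,Tⱼ) = Cov(Xᵢ,Xⱼ); the off-diagonal part of the true-score variance is the same as above.
True-score variance = [10.5²·0.80 + 16.7²·0.92 + 20.2²·0.91 + 4.2²·0.64] + 988.886 = 727.385 + 988.886 = 1716.27.
Reliability = 1716.27 / 1803.71 = 0.9515.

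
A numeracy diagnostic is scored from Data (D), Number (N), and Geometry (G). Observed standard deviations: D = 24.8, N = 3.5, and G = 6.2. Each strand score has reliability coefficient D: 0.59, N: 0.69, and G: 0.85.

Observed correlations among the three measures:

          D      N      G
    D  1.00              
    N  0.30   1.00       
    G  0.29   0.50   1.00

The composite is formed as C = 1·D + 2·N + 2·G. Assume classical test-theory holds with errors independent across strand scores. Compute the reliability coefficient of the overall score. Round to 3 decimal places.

Var(C) = 24.8² + 2²·3.5² + 2²·6.2² + 2·[2·24.8·3.5·0.30 + 2·24.8·6.2·0.29 + 4·3.5·6.2·0.50] = 817.8 + 369.322 = 1187.12.
Under uncorrelated errors the observed covariances equal the true-score covariances, so only the own-variance terms attenuate.
True-score variance = [24.8²·0.59 + 2²·3.5²·0.69 + 2²·6.2²·0.85] + 369.322 = 527.38 + 369.322 = 896.701.
Reliability = 896.701 / 1187.12 = 0.755.

0.755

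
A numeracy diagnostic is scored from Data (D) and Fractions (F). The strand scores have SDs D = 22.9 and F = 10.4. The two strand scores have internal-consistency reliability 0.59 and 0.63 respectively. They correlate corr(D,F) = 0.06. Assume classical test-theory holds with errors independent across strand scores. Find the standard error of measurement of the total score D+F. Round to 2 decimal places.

15.97

Var(total) = 632.57 + 28.5792 = 661.149.
True-score variance = 377.543 + 28.5792 = 406.122, so reliability = 0.6143.
Error variance = 661.149 − 406.122 = 255.027; SEM = √255.027 = 15.97.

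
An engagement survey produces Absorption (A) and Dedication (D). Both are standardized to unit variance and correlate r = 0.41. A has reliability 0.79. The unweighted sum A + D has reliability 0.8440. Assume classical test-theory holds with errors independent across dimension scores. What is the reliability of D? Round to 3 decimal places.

0.770

Var(A+D) = 2 + 2·0.41 = 2.820.
True-score variance = ρ_A + ρ_D + 2·0.41, so 0.8440 = (0.79 + ρ_D + 0.82) / 2.820.
ρ_D = 0.8440·2.820 − 0.79 − 0.82 = 0.770.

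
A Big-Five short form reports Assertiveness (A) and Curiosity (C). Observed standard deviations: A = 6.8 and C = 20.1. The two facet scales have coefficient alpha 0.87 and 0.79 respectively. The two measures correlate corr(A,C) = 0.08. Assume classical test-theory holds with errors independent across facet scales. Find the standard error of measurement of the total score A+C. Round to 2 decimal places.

Var(total) = 450.25 + 21.8688 = 472.119.
True-score variance = 359.397 + 21.8688 = 381.266, so reliability = 0.8076.
Error variance = 472.119 − 381.266 = 90.8533; SEM = √90.8533 = 9.53.

9.53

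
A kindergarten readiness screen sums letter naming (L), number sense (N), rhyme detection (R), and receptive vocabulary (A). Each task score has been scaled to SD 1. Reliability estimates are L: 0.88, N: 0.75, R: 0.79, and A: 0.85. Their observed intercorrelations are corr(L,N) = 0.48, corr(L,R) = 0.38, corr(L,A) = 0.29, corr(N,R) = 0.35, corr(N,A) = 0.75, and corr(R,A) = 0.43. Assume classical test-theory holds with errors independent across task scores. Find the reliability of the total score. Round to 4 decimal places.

0.9220

Var(L+N+R+A) = 4 + 2·[0.48 + 0.38 + 0.29 + 0.35 + 0.75 + 0.43] = 4 + 5.36 = 9.36.
Because errors are independent across components, Cov(Tᵢ,Tⱼ) = Cov(Xᵢ,Xⱼ); the off-diagonal part of the true-score variance is the same as above.
True-score variance = [0.88 + 0.75 + 0.79 + 0.85] + 5.36 = 3.27 + 5.36 = 8.63.
Reliability = 8.63 / 9.36 = 0.9220.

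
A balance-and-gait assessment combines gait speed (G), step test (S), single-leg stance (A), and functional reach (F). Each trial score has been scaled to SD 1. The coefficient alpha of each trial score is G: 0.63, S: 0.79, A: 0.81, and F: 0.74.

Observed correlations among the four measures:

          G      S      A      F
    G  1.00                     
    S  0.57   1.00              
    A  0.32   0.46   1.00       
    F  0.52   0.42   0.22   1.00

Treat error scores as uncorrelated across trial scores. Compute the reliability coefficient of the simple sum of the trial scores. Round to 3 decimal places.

Var(G+S+A+F) = 4 + 2·[0.57 + 0.32 + 0.52 + 0.46 + 0.42 + 0.22] = 4 + 5.02 = 9.02.
With uncorrelated errors the cross-covariances are all true-score covariance, so they carry over unchanged; only the diagonal terms shrink to ρᵢσᵢ².
True-score variance = [0.63 + 0.79 + 0.81 + 0.74] + 5.02 = 2.97 + 5.02 = 7.99.
Reliability = 7.99 / 9.02 = 0.886.

0.886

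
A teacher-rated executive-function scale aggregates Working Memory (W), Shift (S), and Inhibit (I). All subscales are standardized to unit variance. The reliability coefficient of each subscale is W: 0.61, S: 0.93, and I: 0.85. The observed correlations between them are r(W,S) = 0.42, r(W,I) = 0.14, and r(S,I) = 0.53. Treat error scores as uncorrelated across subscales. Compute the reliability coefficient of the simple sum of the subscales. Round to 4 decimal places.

0.8822

Var(W+S+I) = 3 + 2·[0.42 + 0.14 + 0.53] = 3 + 2.18 = 5.18.
With uncorrelated errors the cross-covariances are all true-score covariance, so they carry over unchanged; only the diagonal terms shrink to ρᵢσᵢ².
True-score variance = [0.61 + 0.93 + 0.85] + 2.18 = 2.39 + 2.18 = 4.57.
Reliability = 4.57 / 5.18 = 0.8822.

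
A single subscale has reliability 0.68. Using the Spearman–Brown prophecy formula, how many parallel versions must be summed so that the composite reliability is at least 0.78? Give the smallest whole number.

2

k ≥ ρ*(1−ρ₁)/(ρ₁(1−ρ*)) = 0.78·0.32 / (0.68·0.22) = 1.668.
Smallest integer k = 2.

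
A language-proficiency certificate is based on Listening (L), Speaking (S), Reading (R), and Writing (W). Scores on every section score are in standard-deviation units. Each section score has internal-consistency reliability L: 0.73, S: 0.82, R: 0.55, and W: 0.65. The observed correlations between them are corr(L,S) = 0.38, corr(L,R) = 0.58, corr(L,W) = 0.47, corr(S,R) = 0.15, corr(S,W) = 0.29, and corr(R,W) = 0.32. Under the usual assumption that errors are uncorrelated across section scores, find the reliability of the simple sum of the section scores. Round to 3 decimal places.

Var(L+S+R+W) = 4 + 2·[0.38 + 0.58 + 0.47 + 0.15 + 0.29 + 0.32] = 4 + 4.38 = 8.38.
Because errors are independent across components, Cov(Tᵢ,Tⱼ) = Cov(Xᵢ,Xⱼ); the off-diagonal part of the true-score variance is the same as above.
True-score variance = [0.73 + 0.82 + 0.55 + 0.65] + 4.38 = 2.75 + 4.38 = 7.13.
Reliability = 7.13 / 8.38 = 0.851.

0.851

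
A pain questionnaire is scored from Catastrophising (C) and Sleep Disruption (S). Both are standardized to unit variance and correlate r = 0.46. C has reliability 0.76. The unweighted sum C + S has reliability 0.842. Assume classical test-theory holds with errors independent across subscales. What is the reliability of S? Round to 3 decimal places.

0.779

Var(C+S) = 2 + 2·0.46 = 2.920.
True-score variance = ρ_C + ρ_S + 2·0.46, so 0.842 = (0.76 + ρ_S + 0.92) / 2.920.
ρ_S = 0.842·2.920 − 0.76 − 0.92 = 0.779.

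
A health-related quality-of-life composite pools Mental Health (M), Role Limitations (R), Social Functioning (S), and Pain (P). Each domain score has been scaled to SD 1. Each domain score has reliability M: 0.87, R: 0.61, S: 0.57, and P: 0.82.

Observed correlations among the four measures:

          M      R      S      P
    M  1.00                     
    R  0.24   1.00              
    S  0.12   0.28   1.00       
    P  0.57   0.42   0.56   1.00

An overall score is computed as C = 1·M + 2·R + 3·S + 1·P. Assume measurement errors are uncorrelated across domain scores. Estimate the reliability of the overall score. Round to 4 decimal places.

0.7811

Var(C) = 1 + 2² + 3² + 1 + 2·[2·0.24 + 3·0.12 + 0.57 + 6·0.28 + 2·0.42 + 3·0.56] = 15 + 11.22 = 26.22.
Under uncorrelated errors the observed covariances equal the true-score covariances, so only the own-variance terms attenuate.
True-score variance = [0.87 + 2²·0.61 + 3²·0.57 + 0.82] + 11.22 = 9.26 + 11.22 = 20.48.
Reliability = 20.48 / 26.22 = 0.7811.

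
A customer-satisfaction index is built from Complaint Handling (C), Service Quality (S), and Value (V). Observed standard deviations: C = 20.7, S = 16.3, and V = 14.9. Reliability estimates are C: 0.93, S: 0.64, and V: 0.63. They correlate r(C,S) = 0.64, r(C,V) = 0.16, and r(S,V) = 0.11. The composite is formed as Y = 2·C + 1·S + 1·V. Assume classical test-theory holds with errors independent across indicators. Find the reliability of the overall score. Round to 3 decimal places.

Var(Y) = 2²·20.7² + 16.3² + 14.9² + 2·[2·20.7·16.3·0.64 + 2·20.7·14.9·0.16 + 16.3·14.9·0.11] = 2201.66 + 1114.6 = 3316.26.
Because errors are independent across components, Cov(Tᵢ,Tⱼ) = Cov(Xᵢ,Xⱼ); the off-diagonal part of the true-score variance is the same as above.
True-score variance = [2²·20.7²·0.93 + 16.3²·0.64 + 14.9²·0.63] + 1114.6 = 1903.89 + 1114.6 = 3018.49.
Reliability = 3018.49 / 3316.26 = 0.910.

0.910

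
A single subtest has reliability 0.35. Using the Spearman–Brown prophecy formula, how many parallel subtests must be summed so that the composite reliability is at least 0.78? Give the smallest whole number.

7

k ≥ ρ*(1−ρ₁)/(ρ₁(1−ρ*)) = 0.78·0.65 / (0.35·0.22) = 6.584.
Smallest integer k = 7.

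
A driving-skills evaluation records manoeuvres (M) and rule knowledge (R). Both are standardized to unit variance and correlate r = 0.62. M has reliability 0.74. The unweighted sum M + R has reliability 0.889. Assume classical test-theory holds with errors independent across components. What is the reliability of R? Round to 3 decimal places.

0.900

Var(M+R) = 2 + 2·0.62 = 3.240.
True-score variance = ρ_M + ρ_R + 2·0.62, so 0.889 = (0.74 + ρ_R + 1.24) / 3.240.
ρ_R = 0.889·3.240 − 0.74 − 1.24 = 0.900.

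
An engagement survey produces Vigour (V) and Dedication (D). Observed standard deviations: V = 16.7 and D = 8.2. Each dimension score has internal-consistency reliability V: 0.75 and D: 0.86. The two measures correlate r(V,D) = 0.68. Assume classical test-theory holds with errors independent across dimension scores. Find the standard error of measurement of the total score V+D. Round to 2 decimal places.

8.90

Var(total) = 346.13 + 186.238 = 532.368.
True-score variance = 266.994 + 186.238 = 453.232, so reliability = 0.8514.
Error variance = 532.368 − 453.232 = 79.1361; SEM = √79.1361 = 8.90.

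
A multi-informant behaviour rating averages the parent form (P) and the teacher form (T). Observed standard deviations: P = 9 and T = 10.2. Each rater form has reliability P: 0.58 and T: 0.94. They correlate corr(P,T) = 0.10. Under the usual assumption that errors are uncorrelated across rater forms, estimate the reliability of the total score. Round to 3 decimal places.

Var(P+T) = 9² + 10.2² + 2·[9·10.2·0.10] = 185.04 + 18.36 = 203.4.
Under uncorrelated errors the observed covariances equal the true-score covariances, so only the own-variance terms attenuate.
True-score variance = [9²·0.58 + 10.2²·0.94] + 18.36 = 144.778 + 18.36 = 163.138.
Reliability = 163.138 / 203.4 = 0.802.

0.802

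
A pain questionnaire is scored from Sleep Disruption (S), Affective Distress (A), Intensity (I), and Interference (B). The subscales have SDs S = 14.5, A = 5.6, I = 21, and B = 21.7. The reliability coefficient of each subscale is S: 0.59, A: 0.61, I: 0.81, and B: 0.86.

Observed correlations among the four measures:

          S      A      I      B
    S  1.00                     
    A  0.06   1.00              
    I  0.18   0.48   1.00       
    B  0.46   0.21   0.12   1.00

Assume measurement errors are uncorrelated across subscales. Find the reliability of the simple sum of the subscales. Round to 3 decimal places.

Var(S+A+I+B) = 14.5² + 5.6² + 21² + 21.7² + 2·[14.5·5.6·0.06 + 14.5·21·0.18 + 14.5·21.7·0.46 + 5.6·21·0.48 + 5.6·21.7·0.21 + 21·21.7·0.12] = 1153.5 + 682.144 = 1835.64.
Under uncorrelated errors the observed covariances equal the true-score covariances, so only the own-variance terms attenuate.
True-score variance = [14.5²·0.59 + 5.6²·0.61 + 21²·0.81 + 21.7²·0.86] + 682.144 = 905.352 + 682.144 = 1587.5.
Reliability = 1587.5 / 1835.64 = 0.865.

0.865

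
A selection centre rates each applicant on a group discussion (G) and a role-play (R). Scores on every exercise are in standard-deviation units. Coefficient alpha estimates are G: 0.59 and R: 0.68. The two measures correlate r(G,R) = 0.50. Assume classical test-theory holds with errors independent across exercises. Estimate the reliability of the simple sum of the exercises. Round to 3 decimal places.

0.757

Var(G+R) = 2 + 2·[0.50] = 2 + 1 = 3.
Under uncorrelated errors the observed covariances equal the true-score covariances, so only the own-variance terms attenuate.
True-score variance = [0.59 + 0.68] + 1 = 1.27 + 1 = 2.27.
Reliability = 2.27 / 3 = 0.757.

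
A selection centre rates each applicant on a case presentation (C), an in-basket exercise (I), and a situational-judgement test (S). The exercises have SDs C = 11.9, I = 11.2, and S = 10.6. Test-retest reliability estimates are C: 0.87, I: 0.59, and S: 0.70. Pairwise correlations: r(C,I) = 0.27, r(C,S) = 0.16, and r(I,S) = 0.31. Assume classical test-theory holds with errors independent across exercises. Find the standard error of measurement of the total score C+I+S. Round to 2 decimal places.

10.18

Var(total) = 379.41 + 185.942 = 565.352.
True-score variance = 275.862 + 185.942 = 461.805, so reliability = 0.8168.
Error variance = 565.352 − 461.805 = 103.548; SEM = √103.548 = 10.18.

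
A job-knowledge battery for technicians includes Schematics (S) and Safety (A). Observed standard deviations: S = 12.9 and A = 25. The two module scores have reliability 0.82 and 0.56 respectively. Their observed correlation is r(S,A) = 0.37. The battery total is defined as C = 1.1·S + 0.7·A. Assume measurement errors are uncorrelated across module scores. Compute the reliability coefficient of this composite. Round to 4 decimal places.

Var(C) = 1.1²·12.9² + 0.7²·25² + 2·[0.77·12.9·25·0.37] = 507.606 + 183.76 = 691.367.
Because errors are independent across components, Cov(Tᵢ,Tⱼ) = Cov(Xᵢ,Xⱼ); the off-diagonal part of the true-score variance is the same as above.
True-score variance = [1.1²·12.9²·0.82 + 0.7²·25²·0.56] + 183.76 = 336.612 + 183.76 = 520.373.
Reliability = 520.373 / 691.367 = 0.7527.

0.7527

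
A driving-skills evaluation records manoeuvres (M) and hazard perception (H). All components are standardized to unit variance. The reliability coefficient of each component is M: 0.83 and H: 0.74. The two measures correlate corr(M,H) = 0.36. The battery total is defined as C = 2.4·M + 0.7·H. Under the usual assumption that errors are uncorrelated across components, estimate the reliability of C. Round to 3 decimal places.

0.852

Var(C) = 2.4² + 0.7² + 2·[1.68·0.36] = 6.25 + 1.2096 = 7.4596.
Under uncorrelated errors the observed covariances equal the true-score covariances, so only the own-variance terms attenuate.
True-score variance = [2.4²·0.83 + 0.7²·0.74] + 1.2096 = 5.1434 + 1.2096 = 6.353.
Reliability = 6.353 / 7.4596 = 0.852.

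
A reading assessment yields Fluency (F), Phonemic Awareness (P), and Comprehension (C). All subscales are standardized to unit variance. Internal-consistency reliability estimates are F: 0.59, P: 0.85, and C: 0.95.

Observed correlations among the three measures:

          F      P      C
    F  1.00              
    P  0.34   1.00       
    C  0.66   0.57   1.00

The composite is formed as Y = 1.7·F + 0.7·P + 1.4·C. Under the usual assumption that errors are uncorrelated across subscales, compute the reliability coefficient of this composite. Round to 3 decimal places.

0.870

Var(Y) = 1.7² + 0.7² + 1.4² + 2·[1.19·0.34 + 2.38·0.66 + 0.98·0.57] = 5.34 + 5.068 = 10.408.
Because errors are independent across components, Cov(Tᵢ,Tⱼ) = Cov(Xᵢ,Xⱼ); the off-diagonal part of the true-score variance is the same as above.
True-score variance = [1.7²·0.59 + 0.7²·0.85 + 1.4²·0.95] + 5.068 = 3.9836 + 5.068 = 9.0516.
Reliability = 9.0516 / 10.408 = 0.870.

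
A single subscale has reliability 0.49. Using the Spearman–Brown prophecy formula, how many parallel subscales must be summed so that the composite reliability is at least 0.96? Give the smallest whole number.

25

k ≥ ρ*(1−ρ₁)/(ρ₁(1−ρ*)) = 0.96·0.51 / (0.49·0.04) = 24.980.
Smallest integer k = 25.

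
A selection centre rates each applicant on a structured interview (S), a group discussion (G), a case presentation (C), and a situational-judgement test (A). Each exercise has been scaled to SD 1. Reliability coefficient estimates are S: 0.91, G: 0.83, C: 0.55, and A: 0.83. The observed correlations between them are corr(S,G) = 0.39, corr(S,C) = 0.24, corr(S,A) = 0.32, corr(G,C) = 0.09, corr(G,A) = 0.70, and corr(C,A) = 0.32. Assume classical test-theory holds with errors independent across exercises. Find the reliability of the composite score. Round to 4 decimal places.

0.8916

Var(S+G+C+A) = 4 + 2·[0.39 + 0.24 + 0.32 + 0.09 + 0.70 + 0.32] = 4 + 4.12 = 8.12.
Under uncorrelated errors the observed covariances equal the true-score covariances, so only the own-variance terms attenuate.
True-score variance = [0.91 + 0.83 + 0.55 + 0.83] + 4.12 = 3.12 + 4.12 = 7.24.
Reliability = 7.24 / 8.12 = 0.8916.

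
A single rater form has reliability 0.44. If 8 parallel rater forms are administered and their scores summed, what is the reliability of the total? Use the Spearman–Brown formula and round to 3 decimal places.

ρ_k = kρ / (1 + (k−1)ρ) = 8·0.44 / (1 + 7·0.44) = 3.520 / 4.080 = 0.863.

0.863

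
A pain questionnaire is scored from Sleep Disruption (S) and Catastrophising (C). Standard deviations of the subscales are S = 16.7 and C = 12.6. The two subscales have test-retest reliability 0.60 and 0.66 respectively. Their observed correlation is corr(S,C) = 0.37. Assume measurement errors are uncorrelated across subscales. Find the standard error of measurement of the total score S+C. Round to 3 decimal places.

Var(total) = 437.65 + 155.711 = 593.361.
True-score variance = 272.116 + 155.711 = 427.826, so reliability = 0.7210.
Error variance = 593.361 − 427.826 = 165.534; SEM = √165.534 = 12.866.

12.866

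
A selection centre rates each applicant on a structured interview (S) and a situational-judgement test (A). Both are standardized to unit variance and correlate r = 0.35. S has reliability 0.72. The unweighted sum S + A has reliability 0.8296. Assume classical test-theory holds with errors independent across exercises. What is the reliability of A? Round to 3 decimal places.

0.820

Var(S+A) = 2 + 2·0.35 = 2.700.
True-score variance = ρ_S + ρ_A + 2·0.35, so 0.8296 = (0.72 + ρ_A + 0.70) / 2.700.
ρ_A = 0.8296·2.700 − 0.72 − 0.70 = 0.820.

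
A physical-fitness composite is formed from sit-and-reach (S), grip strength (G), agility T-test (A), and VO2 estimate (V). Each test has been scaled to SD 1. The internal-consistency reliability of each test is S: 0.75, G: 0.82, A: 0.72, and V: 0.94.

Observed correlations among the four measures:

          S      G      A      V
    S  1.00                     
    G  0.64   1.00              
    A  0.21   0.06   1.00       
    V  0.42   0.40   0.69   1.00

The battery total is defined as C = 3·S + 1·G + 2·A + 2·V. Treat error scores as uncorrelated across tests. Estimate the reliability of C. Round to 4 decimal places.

0.8969

Var(C) = 3² + 1 + 2² + 2² + 2·[3·0.64 + 6·0.21 + 6·0.42 + 2·0.06 + 2·0.40 + 4·0.69] = 18 + 18.76 = 36.76.
With uncorrelated errors the cross-covariances are all true-score covariance, so they carry over unchanged; only the diagonal terms shrink to ρᵢσᵢ².
True-score variance = [3²·0.75 + 0.82 + 2²·0.72 + 2²·0.94] + 18.76 = 14.21 + 18.76 = 32.97.
Reliability = 32.97 / 36.76 = 0.8969.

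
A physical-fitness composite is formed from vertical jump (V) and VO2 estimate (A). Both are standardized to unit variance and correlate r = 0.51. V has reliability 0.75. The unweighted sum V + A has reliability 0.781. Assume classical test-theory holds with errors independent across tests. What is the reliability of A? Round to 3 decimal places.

Var(V+A) = 2 + 2·0.51 = 3.020.
True-score variance = ρ_V + ρ_A + 2·0.51, so 0.781 = (0.75 + ρ_A + 1.02) / 3.020.
ρ_A = 0.781·3.020 − 0.75 − 1.02 = 0.589.

0.589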